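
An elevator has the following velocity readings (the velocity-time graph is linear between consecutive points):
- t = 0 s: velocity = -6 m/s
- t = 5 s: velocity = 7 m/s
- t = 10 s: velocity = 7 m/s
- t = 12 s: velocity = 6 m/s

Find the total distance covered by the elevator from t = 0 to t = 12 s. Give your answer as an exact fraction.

Distance (not displacement) is the total path length: add the absolute areas under v-t.
0–5 s: v = 0 at t = 30/13 s; triangle areas 90/13 + 245/26 = 425/26 m
5–10 s: |7| × 5 = 35 m
10–12 s: |½(7 + 6)(2)| = 13 m
Total distance = 1673/26 m

1673/26 m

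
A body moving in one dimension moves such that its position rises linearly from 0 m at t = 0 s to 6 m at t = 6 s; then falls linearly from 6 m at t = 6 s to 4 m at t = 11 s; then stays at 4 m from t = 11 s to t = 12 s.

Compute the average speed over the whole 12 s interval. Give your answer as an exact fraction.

Average speed = (total path length)/(elapsed time); on a piecewise-linear x-t graph the path length is Σ|Δx|.
0–6 s: |Δx| = |6 − 0| = 6 m
6–11 s: |Δx| = |4 − 6| = 2 m
11–12 s: |Δx| = |4 − 4| = 0 m
Total path = 8 m; average speed = 8/12 = 2/3 m/s.

2/3 m/s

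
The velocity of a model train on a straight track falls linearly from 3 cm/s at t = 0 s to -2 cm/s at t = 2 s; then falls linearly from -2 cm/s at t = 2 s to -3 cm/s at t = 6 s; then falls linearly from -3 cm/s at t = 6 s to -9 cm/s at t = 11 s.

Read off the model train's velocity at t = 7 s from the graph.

-4.2 cm/s

On 6–11 s the graph is linear from -3 to -9 cm/s: v(7) = -3 + (-9 − -3)·(7 − 6)/(11 − 6) = -4.2 cm/s.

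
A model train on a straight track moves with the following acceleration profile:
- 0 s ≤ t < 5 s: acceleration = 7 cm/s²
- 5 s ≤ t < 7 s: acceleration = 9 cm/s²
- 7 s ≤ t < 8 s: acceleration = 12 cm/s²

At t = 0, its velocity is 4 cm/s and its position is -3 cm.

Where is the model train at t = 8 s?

263.5 cm

On each constant-a segment, Δv = aΔt and Δx = v₀Δt + ½aΔt²; chain segment to segment.
0–5 s: v starts 4 cm/s; Δx = 4·5 + ½·7·5² = 107.5 cm; v ends 39 cm/s.
5–7 s: v starts 39 cm/s; Δx = 39·2 + ½·9·2² = 96 cm; v ends 57 cm/s.
7–8 s: v starts 57 cm/s; Δx = 57·1 + ½·12·1² = 63 cm; v ends 69 cm/s.
x(8) = -3 + Σ Δx = 263.5 cm.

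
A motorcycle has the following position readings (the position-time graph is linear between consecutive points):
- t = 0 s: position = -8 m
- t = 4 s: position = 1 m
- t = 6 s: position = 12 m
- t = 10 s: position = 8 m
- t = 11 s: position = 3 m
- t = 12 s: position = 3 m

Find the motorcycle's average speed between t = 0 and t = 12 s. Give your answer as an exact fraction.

29/12 m/s

Average speed = (total path length)/(elapsed time); on a piecewise-linear x-t graph the path length is Σ|Δx|.
0–4 s: |Δx| = |1 − -8| = 9 m
4–6 s: |Δx| = |12 − 1| = 11 m
6–10 s: |Δx| = |8 − 12| = 4 m
10–11 s: |Δx| = |3 − 8| = 5 m
11–12 s: |Δx| = |3 − 3| = 0 m
Total path = 29 m; average speed = 29/12 = 29/12 m/s.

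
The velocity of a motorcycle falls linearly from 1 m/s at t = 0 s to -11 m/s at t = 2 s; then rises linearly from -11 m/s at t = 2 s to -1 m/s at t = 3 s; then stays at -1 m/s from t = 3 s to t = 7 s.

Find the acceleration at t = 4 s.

0 m/s²

Acceleration is the slope of the v-t graph on 3–7 s: (-1 − -1)/(7 − 3) = 0 m/s².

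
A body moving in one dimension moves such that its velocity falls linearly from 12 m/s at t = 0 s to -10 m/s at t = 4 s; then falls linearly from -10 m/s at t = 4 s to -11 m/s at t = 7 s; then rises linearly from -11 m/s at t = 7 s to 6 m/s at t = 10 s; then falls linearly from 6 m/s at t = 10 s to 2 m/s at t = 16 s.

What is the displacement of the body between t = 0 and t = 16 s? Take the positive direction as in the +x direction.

-11 m

Displacement is the signed area under the v-t curve.
0–4 s: ½(12 + -10)(4) = 4 m
4–7 s: ½(-10 + -11)(3) = -31.5 m
7–10 s: ½(-11 + 6)(3) = -7.5 m
10–16 s: ½(6 + 2)(6) = 24 m
Net displacement = -11 m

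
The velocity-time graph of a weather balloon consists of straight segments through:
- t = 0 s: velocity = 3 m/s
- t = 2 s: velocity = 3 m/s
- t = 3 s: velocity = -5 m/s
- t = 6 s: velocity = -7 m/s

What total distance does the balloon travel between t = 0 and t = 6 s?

26.125 m

Total distance travelled is ∫|v| dt — sum the magnitudes of each area piece.
0–2 s: |3| × 2 = 6 m
2–3 s: v = 0 at t = 2.375 s; triangle areas 0.5625 + 1.5625 = 2.125 m
3–6 s: |½(-5 + -7)(3)| = 18 m
Total distance = 26.125 m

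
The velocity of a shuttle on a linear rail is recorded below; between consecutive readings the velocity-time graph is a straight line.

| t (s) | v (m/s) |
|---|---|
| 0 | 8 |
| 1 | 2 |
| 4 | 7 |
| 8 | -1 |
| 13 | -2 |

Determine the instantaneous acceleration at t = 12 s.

-0.2 m/s²

Acceleration is the slope of the v-t graph on 8–13 s: (-2 − -1)/(13 − 8) = -0.2 m/s².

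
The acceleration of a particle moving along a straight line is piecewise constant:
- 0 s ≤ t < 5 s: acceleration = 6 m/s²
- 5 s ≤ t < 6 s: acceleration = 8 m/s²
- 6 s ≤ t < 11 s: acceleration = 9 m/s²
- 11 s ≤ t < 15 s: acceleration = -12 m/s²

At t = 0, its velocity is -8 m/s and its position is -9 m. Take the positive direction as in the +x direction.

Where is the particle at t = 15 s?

On each constant-a segment, Δv = aΔt and Δx = v₀Δt + ½aΔt²; chain segment to segment.
0–5 s: v starts -8 m/s; Δx = -8·5 + ½·6·5² = 35 m; v ends 22 m/s.
5–6 s: v starts 22 m/s; Δx = 22·1 + ½·8·1² = 26 m; v ends 30 m/s.
6–11 s: v starts 30 m/s; Δx = 30·5 + ½·9·5² = 262.5 m; v ends 75 m/s.
11–15 s: v starts 75 m/s; Δx = 75·4 + ½·-12·4² = 204 m; v ends 27 m/s.
x(15) = -9 + Σ Δx = 518.5 m.

518.5 m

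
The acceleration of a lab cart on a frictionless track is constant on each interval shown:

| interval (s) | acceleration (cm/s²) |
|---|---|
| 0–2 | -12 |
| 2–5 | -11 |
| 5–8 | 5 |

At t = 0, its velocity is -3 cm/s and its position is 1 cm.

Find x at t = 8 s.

On each constant-a segment, Δv = aΔt and Δx = v₀Δt + ½aΔt²; chain segment to segment.
0–2 s: v starts -3 cm/s; Δx = -3·2 + ½·-12·2² = -30 cm; v ends -27 cm/s.
2–5 s: v starts -27 cm/s; Δx = -27·3 + ½·-11·3² = -130.5 cm; v ends -60 cm/s.
5–8 s: v starts -60 cm/s; Δx = -60·3 + ½·5·3² = -157.5 cm; v ends -45 cm/s.
x(8) = 1 + Σ Δx = -317 cm.

-317 cm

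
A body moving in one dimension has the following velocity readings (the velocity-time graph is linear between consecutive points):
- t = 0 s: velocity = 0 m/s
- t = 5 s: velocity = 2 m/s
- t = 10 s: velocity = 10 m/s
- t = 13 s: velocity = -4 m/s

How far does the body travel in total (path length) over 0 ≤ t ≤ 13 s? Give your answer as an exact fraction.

Total distance travelled is ∫|v| dt — sum the magnitudes of each area piece.
0–5 s: |½(0 + 2)(5)| = 5 m
5–10 s: |½(2 + 10)(5)| = 30 m
10–13 s: v = 0 at t = 85/7 s; triangle areas 75/7 + 12/7 = 87/7 m
Total distance = 332/7 m

332/7 m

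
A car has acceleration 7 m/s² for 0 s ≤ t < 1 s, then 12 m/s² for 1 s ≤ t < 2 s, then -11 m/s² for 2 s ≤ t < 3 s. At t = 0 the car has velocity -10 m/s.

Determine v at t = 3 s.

Δv equals the area under the a-t graph; then v = v₀ + Δv.
0–1 s: 7 × 1 = 7 m/s
1–2 s: 12 × 1 = 12 m/s
2–3 s: -11 × 1 = -11 m/s
Δv = 8 m/s, so v(3) = -10 + (8) = -2 m/s.

-2 m/s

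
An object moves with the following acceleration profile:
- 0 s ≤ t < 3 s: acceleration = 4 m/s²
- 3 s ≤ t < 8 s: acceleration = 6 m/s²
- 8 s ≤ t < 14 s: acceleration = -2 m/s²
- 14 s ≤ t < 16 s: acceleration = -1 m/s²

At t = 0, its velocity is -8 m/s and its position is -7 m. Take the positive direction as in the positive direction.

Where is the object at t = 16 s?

292 m

On each constant-a segment, Δv = aΔt and Δx = v₀Δt + ½aΔt²; chain segment to segment.
0–3 s: v starts -8 m/s; Δx = -8·3 + ½·4·3² = -6 m; v ends 4 m/s.
3–8 s: v starts 4 m/s; Δx = 4·5 + ½·6·5² = 95 m; v ends 34 m/s.
8–14 s: v starts 34 m/s; Δx = 34·6 + ½·-2·6² = 168 m; v ends 22 m/s.
14–16 s: v starts 22 m/s; Δx = 22·2 + ½·-1·2² = 42 m; v ends 20 m/s.
x(16) = -7 + Σ Δx = 292 m.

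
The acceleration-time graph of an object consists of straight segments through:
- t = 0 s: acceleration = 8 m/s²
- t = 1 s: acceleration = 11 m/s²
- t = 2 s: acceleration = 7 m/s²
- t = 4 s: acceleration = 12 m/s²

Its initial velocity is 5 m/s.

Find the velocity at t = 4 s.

42.5 m/s

Δv equals the area under the a-t graph; then v = v₀ + Δv.
0–1 s: ½(8 + 11)(1) = 9.5 m/s
1–2 s: ½(11 + 7)(1) = 9 m/s
2–4 s: ½(7 + 12)(2) = 19 m/s
Δv = 37.5 m/s, so v(4) = 5 + (37.5) = 42.5 m/s.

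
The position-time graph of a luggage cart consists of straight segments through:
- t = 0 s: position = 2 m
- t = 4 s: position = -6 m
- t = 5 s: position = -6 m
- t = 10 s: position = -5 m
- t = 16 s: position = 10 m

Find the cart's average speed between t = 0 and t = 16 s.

1.5 m/s

Average speed = (total path length)/(elapsed time); on a piecewise-linear x-t graph the path length is Σ|Δx|.
0–4 s: |Δx| = |-6 − 2| = 8 m
4–5 s: |Δx| = |-6 − -6| = 0 m
5–10 s: |Δx| = |-5 − -6| = 1 m
10–16 s: |Δx| = |10 − -5| = 15 m
Total path = 24 m; average speed = 24/16 = 1.5 m/s.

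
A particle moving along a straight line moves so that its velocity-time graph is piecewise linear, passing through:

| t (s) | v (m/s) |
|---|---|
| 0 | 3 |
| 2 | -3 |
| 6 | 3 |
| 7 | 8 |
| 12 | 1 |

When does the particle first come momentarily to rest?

t = 1 s

v changes sign on 0–2 s (from 3 to -3); the graph is linear there, so v = 0 at t = 0 + (-3)·(2 − 0)/(-3 − 3) = 1 s.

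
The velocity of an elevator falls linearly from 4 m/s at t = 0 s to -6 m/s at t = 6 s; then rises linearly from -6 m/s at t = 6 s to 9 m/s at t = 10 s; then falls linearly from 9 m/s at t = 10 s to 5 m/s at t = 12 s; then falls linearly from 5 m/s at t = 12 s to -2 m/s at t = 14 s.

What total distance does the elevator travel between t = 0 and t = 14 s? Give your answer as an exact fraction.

1727/35 m

Total distance travelled is ∫|v| dt — sum the magnitudes of each area piece.
0–6 s: v = 0 at t = 2.4 s; triangle areas 4.8 + 10.8 = 15.6 m
6–10 s: v = 0 at t = 7.6 s; triangle areas 4.8 + 10.8 = 15.6 m
10–12 s: |½(9 + 5)(2)| = 14 m
12–14 s: v = 0 at t = 94/7 s; triangle areas 25/7 + 4/7 = 29/7 m
Total distance = 1727/35 m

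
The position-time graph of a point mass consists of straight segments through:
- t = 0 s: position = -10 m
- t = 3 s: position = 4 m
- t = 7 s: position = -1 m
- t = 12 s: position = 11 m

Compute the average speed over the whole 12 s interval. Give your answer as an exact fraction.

31/12 m/s

Average speed = (total path length)/(elapsed time); on a piecewise-linear x-t graph the path length is Σ|Δx|.
0–3 s: |Δx| = |4 − -10| = 14 m
3–7 s: |Δx| = |-1 − 4| = 5 m
7–12 s: |Δx| = |11 − -1| = 12 m
Total path = 31 m; average speed = 31/12 = 31/12 m/s.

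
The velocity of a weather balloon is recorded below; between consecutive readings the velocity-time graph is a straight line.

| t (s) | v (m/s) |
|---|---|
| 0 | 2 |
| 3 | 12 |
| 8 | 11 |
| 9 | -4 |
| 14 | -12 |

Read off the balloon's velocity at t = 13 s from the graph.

-10.4 m/s

On 9–14 s the graph is linear from -4 to -12 m/s: v(13) = -4 + (-12 − -4)·(13 − 9)/(14 − 9) = -10.4 m/s.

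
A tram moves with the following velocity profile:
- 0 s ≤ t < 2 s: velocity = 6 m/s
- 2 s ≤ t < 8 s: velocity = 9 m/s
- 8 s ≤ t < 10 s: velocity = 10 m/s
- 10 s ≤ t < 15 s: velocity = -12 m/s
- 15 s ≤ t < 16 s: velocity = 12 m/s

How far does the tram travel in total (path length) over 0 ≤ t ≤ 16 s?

158 m

Total distance travelled is ∫|v| dt — sum the magnitudes of each area piece.
0–2 s: |6| × 2 = 12 m
2–8 s: |9| × 6 = 54 m
8–10 s: |10| × 2 = 20 m
10–15 s: |-12| × 5 = 60 m
15–16 s: |12| × 1 = 12 m
Total distance = 158 m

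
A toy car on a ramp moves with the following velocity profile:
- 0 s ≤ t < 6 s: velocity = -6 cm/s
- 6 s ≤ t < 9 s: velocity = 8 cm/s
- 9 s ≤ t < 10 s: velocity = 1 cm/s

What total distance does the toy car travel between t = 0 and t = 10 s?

61 cm

Distance (not displacement) is the total path length: add the absolute areas under v-t.
0–6 s: |-6| × 6 = 36 cm
6–9 s: |8| × 3 = 24 cm
9–10 s: |1| × 1 = 1 cm
Total distance = 61 cm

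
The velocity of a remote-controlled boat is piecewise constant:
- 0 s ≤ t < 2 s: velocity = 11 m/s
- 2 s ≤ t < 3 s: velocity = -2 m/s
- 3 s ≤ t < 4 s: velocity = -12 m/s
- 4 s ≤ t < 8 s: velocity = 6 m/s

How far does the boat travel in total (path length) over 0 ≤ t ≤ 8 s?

Distance (not displacement) is the total path length: add the absolute areas under v-t.
0–2 s: |11| × 2 = 22 m
2–3 s: |-2| × 1 = 2 m
3–4 s: |-12| × 1 = 12 m
4–8 s: |6| × 4 = 24 m
Total distance = 60 m

60 m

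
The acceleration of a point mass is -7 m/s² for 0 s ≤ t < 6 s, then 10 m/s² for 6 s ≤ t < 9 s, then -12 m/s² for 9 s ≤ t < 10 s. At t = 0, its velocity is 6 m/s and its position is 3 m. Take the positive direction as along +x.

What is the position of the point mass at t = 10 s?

-162 m

On each constant-a segment, Δv = aΔt and Δx = v₀Δt + ½aΔt²; chain segment to segment.
0–6 s: v starts 6 m/s; Δx = 6·6 + ½·-7·6² = -90 m; v ends -36 m/s.
6–9 s: v starts -36 m/s; Δx = -36·3 + ½·10·3² = -63 m; v ends -6 m/s.
9–10 s: v starts -6 m/s; Δx = -6·1 + ½·-12·1² = -12 m; v ends -18 m/s.
x(10) = 3 + Σ Δx = -162 m.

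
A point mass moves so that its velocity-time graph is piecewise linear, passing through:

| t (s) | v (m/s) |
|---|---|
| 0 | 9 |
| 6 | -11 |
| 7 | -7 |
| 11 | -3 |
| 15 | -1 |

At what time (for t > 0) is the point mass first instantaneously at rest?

t = 2.7 s

v changes sign on 0–6 s (from 9 to -11); the graph is linear there, so v = 0 at t = 0 + (-9)·(6 − 0)/(-11 − 9) = 2.7 s.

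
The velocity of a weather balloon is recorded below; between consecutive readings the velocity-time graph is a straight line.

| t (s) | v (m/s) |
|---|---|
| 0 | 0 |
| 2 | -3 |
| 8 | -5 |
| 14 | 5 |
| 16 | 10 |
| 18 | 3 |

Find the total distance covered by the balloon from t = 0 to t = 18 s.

Distance (not displacement) is the total path length: add the absolute areas under v-t.
0–2 s: |½(0 + -3)(2)| = 3 m
2–8 s: |½(-3 + -5)(6)| = 24 m
8–14 s: v = 0 at t = 11 s; triangle areas 7.5 + 7.5 = 15 m
14–16 s: |½(5 + 10)(2)| = 15 m
16–18 s: |½(10 + 3)(2)| = 13 m
Total distance = 70 m

70 m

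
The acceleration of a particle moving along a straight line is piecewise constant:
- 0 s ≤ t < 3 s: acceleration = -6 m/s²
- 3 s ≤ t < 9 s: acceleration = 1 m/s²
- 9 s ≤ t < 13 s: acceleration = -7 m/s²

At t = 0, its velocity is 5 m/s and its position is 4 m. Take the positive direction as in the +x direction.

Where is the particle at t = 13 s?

On each constant-a segment, Δv = aΔt and Δx = v₀Δt + ½aΔt²; chain segment to segment.
0–3 s: v starts 5 m/s; Δx = 5·3 + ½·-6·3² = -12 m; v ends -13 m/s.
3–9 s: v starts -13 m/s; Δx = -13·6 + ½·1·6² = -60 m; v ends -7 m/s.
9–13 s: v starts -7 m/s; Δx = -7·4 + ½·-7·4² = -84 m; v ends -35 m/s.
x(13) = 4 + Σ Δx = -152 m.

-152 m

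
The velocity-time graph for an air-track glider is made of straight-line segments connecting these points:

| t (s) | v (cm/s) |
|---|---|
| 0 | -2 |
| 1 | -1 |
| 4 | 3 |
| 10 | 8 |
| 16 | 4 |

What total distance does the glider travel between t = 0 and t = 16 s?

Total distance travelled is ∫|v| dt — sum the magnitudes of each area piece.
0–1 s: |½(-2 + -1)(1)| = 1.5 cm
1–4 s: v = 0 at t = 1.75 s; triangle areas 0.375 + 3.375 = 3.75 cm
4–10 s: |½(3 + 8)(6)| = 33 cm
10–16 s: |½(8 + 4)(6)| = 36 cm
Total distance = 74.25 cm

74.25 cm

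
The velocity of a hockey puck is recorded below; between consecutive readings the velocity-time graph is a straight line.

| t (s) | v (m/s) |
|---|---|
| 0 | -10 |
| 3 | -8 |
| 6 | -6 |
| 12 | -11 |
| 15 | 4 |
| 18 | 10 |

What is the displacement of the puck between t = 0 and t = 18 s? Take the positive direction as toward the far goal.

Net displacement equals the area under the velocity-time graph (areas below the axis count negative).
0–3 s: ½(-10 + -8)(3) = -27 m
3–6 s: ½(-8 + -6)(3) = -21 m
6–12 s: ½(-6 + -11)(6) = -51 m
12–15 s: ½(-11 + 4)(3) = -10.5 m
15–18 s: ½(4 + 10)(3) = 21 m
Net displacement = -88.5 m

-88.5 m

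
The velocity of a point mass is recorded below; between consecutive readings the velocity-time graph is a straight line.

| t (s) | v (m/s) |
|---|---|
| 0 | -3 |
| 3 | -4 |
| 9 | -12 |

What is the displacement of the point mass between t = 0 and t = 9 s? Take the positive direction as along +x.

Displacement is the signed area under the v-t curve.
0–3 s: ½(-3 + -4)(3) = -10.5 m
3–9 s: ½(-4 + -12)(6) = -48 m
Net displacement = -58.5 m

-58.5 m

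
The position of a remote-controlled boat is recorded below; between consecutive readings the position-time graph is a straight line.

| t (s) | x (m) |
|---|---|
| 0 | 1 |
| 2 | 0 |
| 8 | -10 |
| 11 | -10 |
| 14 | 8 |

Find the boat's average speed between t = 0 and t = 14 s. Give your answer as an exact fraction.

Average speed = (total path length)/(elapsed time); on a piecewise-linear x-t graph the path length is Σ|Δx|.
0–2 s: |Δx| = |0 − 1| = 1 m
2–8 s: |Δx| = |-10 − 0| = 10 m
8–11 s: |Δx| = |-10 − -10| = 0 m
11–14 s: |Δx| = |8 − -10| = 18 m
Total path = 29 m; average speed = 29/14 = 29/14 m/s.

29/14 m/s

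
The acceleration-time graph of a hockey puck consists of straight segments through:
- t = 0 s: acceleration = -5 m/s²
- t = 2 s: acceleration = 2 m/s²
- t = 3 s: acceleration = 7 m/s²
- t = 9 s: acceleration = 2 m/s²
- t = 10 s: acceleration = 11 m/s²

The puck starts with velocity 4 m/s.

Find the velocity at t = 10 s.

Δv equals the area under the a-t graph; then v = v₀ + Δv.
0–2 s: ½(-5 + 2)(2) = -3 m/s
2–3 s: ½(2 + 7)(1) = 4.5 m/s
3–9 s: ½(7 + 2)(6) = 27 m/s
9–10 s: ½(2 + 11)(1) = 6.5 m/s
Δv = 35 m/s, so v(10) = 4 + (35) = 39 m/s.

39 m/s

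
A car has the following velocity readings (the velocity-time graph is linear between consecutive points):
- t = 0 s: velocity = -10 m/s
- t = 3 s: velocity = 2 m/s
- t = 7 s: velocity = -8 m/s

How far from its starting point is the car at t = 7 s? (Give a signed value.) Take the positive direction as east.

-24 m

Displacement is the signed area under the v-t curve.
0–3 s: ½(-10 + 2)(3) = -12 m
3–7 s: ½(2 + -8)(4) = -12 m
Net displacement = -24 m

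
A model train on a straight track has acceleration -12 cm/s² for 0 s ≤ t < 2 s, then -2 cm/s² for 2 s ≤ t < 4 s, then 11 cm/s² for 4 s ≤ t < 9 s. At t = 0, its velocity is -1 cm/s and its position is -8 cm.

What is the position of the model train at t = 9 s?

On each constant-a segment, Δv = aΔt and Δx = v₀Δt + ½aΔt²; chain segment to segment.
0–2 s: v starts -1 cm/s; Δx = -1·2 + ½·-12·2² = -26 cm; v ends -25 cm/s.
2–4 s: v starts -25 cm/s; Δx = -25·2 + ½·-2·2² = -54 cm; v ends -29 cm/s.
4–9 s: v starts -29 cm/s; Δx = -29·5 + ½·11·5² = -7.5 cm; v ends 26 cm/s.
x(9) = -8 + Σ Δx = -95.5 cm.

-95.5 cm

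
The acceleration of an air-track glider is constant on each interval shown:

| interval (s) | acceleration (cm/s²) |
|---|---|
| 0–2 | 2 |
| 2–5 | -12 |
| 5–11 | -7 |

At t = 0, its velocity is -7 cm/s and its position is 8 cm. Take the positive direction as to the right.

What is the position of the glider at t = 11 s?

On each constant-a segment, Δv = aΔt and Δx = v₀Δt + ½aΔt²; chain segment to segment.
0–2 s: v starts -7 cm/s; Δx = -7·2 + ½·2·2² = -10 cm; v ends -3 cm/s.
2–5 s: v starts -3 cm/s; Δx = -3·3 + ½·-12·3² = -63 cm; v ends -39 cm/s.
5–11 s: v starts -39 cm/s; Δx = -39·6 + ½·-7·6² = -360 cm; v ends -81 cm/s.
x(11) = 8 + Σ Δx = -425 cm.

-425 cm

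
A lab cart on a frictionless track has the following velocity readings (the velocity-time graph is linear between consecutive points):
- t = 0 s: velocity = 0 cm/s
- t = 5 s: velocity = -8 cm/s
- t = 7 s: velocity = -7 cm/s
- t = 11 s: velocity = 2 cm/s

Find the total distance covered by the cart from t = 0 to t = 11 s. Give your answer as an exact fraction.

421/9 cm

Total distance travelled is ∫|v| dt — sum the magnitudes of each area piece.
0–5 s: |½(0 + -8)(5)| = 20 cm
5–7 s: |½(-8 + -7)(2)| = 15 cm
7–11 s: v = 0 at t = 91/9 s; triangle areas 98/9 + 8/9 = 106/9 cm
Total distance = 421/9 cm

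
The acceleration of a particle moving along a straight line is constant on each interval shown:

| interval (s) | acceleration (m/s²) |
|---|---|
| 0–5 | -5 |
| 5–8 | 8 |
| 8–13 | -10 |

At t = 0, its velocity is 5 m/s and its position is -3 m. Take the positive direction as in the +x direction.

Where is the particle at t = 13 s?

-169.5 m

On each constant-a segment, Δv = aΔt and Δx = v₀Δt + ½aΔt²; chain segment to segment.
0–5 s: v starts 5 m/s; Δx = 5·5 + ½·-5·5² = -37.5 m; v ends -20 m/s.
5–8 s: v starts -20 m/s; Δx = -20·3 + ½·8·3² = -24 m; v ends 4 m/s.
8–13 s: v starts 4 m/s; Δx = 4·5 + ½·-10·5² = -105 m; v ends -46 m/s.
x(13) = -3 + Σ Δx = -169.5 m.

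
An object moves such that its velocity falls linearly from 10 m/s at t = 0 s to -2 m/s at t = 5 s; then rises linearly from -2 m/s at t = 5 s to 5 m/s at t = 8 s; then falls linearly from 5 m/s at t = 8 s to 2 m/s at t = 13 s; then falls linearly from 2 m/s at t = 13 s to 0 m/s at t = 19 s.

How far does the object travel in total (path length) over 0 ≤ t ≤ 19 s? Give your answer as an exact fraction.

1079/21 m

Total distance travelled is ∫|v| dt — sum the magnitudes of each area piece.
0–5 s: v = 0 at t = 25/6 s; triangle areas 125/6 + 5/6 = 65/3 m
5–8 s: v = 0 at t = 41/7 s; triangle areas 6/7 + 75/14 = 87/14 m
8–13 s: |½(5 + 2)(5)| = 17.5 m
13–19 s: |½(2 + 0)(6)| = 6 m
Total distance = 1079/21 m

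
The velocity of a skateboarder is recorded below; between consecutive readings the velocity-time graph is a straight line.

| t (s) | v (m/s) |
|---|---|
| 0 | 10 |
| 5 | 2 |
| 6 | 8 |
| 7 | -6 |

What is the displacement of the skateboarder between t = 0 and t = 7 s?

Displacement is the signed area under the v-t curve.
0–5 s: ½(10 + 2)(5) = 30 m
5–6 s: ½(2 + 8)(1) = 5 m
6–7 s: ½(8 + -6)(1) = 1 m
Net displacement = 36 m

36 m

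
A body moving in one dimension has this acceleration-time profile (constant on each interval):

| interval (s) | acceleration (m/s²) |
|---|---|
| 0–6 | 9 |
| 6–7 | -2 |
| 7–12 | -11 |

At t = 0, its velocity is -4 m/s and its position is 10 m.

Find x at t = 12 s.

On each constant-a segment, Δv = aΔt and Δx = v₀Δt + ½aΔt²; chain segment to segment.
0–6 s: v starts -4 m/s; Δx = -4·6 + ½·9·6² = 138 m; v ends 50 m/s.
6–7 s: v starts 50 m/s; Δx = 50·1 + ½·-2·1² = 49 m; v ends 48 m/s.
7–12 s: v starts 48 m/s; Δx = 48·5 + ½·-11·5² = 102.5 m; v ends -7 m/s.
x(12) = 10 + Σ Δx = 299.5 m.

299.5 m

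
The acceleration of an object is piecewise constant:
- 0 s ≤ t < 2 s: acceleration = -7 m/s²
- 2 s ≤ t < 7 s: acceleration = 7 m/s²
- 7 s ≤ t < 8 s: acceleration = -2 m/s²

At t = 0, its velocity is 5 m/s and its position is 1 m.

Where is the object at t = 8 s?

On each constant-a segment, Δv = aΔt and Δx = v₀Δt + ½aΔt²; chain segment to segment.
0–2 s: v starts 5 m/s; Δx = 5·2 + ½·-7·2² = -4 m; v ends -9 m/s.
2–7 s: v starts -9 m/s; Δx = -9·5 + ½·7·5² = 42.5 m; v ends 26 m/s.
7–8 s: v starts 26 m/s; Δx = 26·1 + ½·-2·1² = 25 m; v ends 24 m/s.
x(8) = 1 + Σ Δx = 64.5 m.

64.5 m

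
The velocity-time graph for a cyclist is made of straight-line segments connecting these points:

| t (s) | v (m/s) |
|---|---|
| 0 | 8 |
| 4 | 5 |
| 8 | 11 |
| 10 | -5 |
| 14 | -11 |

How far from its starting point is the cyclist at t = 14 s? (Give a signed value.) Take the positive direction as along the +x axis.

Displacement is the signed area under the v-t curve.
0–4 s: ½(8 + 5)(4) = 26 m
4–8 s: ½(5 + 11)(4) = 32 m
8–10 s: ½(11 + -5)(2) = 6 m
10–14 s: ½(-5 + -11)(4) = -32 m
Net displacement = 32 m

32 m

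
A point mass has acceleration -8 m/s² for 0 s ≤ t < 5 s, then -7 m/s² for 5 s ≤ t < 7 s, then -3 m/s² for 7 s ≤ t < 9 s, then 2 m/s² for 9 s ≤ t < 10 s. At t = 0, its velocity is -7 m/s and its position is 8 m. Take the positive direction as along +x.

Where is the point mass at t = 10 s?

On each constant-a segment, Δv = aΔt and Δx = v₀Δt + ½aΔt²; chain segment to segment.
0–5 s: v starts -7 m/s; Δx = -7·5 + ½·-8·5² = -135 m; v ends -47 m/s.
5–7 s: v starts -47 m/s; Δx = -47·2 + ½·-7·2² = -108 m; v ends -61 m/s.
7–9 s: v starts -61 m/s; Δx = -61·2 + ½·-3·2² = -128 m; v ends -67 m/s.
9–10 s: v starts -67 m/s; Δx = -67·1 + ½·2·1² = -66 m; v ends -65 m/s.
x(10) = 8 + Σ Δx = -429 m.

-429 m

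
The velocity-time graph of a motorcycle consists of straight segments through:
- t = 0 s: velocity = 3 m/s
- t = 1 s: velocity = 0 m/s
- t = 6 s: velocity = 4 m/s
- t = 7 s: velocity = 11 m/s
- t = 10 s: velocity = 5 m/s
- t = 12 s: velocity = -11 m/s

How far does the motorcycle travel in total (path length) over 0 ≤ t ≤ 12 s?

52.125 m

Total distance travelled is ∫|v| dt — sum the magnitudes of each area piece.
0–1 s: |½(3 + 0)(1)| = 1.5 m
1–6 s: |½(0 + 4)(5)| = 10 m
6–7 s: |½(4 + 11)(1)| = 7.5 m
7–10 s: |½(11 + 5)(3)| = 24 m
10–12 s: v = 0 at t = 10.625 s; triangle areas 1.5625 + 7.5625 = 9.125 m
Total distance = 52.125 m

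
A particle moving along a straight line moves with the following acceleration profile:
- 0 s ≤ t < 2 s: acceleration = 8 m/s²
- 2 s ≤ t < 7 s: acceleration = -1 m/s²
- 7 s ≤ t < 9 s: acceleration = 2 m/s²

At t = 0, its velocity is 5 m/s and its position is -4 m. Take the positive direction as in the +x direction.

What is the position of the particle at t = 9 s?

150.5 m

On each constant-a segment, Δv = aΔt and Δx = v₀Δt + ½aΔt²; chain segment to segment.
0–2 s: v starts 5 m/s; Δx = 5·2 + ½·8·2² = 26 m; v ends 21 m/s.
2–7 s: v starts 21 m/s; Δx = 21·5 + ½·-1·5² = 92.5 m; v ends 16 m/s.
7–9 s: v starts 16 m/s; Δx = 16·2 + ½·2·2² = 36 m; v ends 20 m/s.
x(9) = -4 + Σ Δx = 150.5 m.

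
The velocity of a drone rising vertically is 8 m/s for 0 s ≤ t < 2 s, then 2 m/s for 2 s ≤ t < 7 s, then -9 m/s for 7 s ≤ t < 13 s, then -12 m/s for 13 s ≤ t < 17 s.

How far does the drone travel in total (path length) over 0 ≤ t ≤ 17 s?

Distance (not displacement) is the total path length: add the absolute areas under v-t.
0–2 s: |8| × 2 = 16 m
2–7 s: |2| × 5 = 10 m
7–13 s: |-9| × 6 = 54 m
13–17 s: |-12| × 4 = 48 m
Total distance = 128 m

128 m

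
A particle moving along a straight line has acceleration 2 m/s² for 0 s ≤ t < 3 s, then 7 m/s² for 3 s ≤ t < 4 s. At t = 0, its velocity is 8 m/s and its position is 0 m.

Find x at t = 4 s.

On each constant-a segment, Δv = aΔt and Δx = v₀Δt + ½aΔt²; chain segment to segment.
0–3 s: v starts 8 m/s; Δx = 8·3 + ½·2·3² = 33 m; v ends 14 m/s.
3–4 s: v starts 14 m/s; Δx = 14·1 + ½·7·1² = 17.5 m; v ends 21 m/s.
x(4) = 0 + Σ Δx = 50.5 m.

50.5 m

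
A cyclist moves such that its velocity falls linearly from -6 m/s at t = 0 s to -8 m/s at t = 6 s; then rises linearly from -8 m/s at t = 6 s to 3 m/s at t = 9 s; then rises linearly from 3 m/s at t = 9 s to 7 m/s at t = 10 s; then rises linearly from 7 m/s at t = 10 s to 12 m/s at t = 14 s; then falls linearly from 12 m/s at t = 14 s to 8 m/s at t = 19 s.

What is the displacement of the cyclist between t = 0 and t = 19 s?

43.5 m

Net displacement equals the area under the velocity-time graph (areas below the axis count negative).
0–6 s: ½(-6 + -8)(6) = -42 m
6–9 s: ½(-8 + 3)(3) = -7.5 m
9–10 s: ½(3 + 7)(1) = 5 m
10–14 s: ½(7 + 12)(4) = 38 m
14–19 s: ½(12 + 8)(5) = 50 m
Net displacement = 43.5 m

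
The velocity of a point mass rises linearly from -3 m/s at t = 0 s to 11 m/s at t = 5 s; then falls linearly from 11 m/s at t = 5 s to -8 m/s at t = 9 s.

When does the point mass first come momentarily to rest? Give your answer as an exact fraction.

t = 15/14 s

v changes sign on 0–5 s (from -3 to 11); the graph is linear there, so v = 0 at t = 0 + (3)·(5 − 0)/(11 − -3) = 15/14 s.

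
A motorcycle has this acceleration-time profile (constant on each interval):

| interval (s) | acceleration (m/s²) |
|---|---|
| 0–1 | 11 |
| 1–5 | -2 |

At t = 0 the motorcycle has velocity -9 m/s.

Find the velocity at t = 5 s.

Δv equals the area under the a-t graph; then v = v₀ + Δv.
0–1 s: 11 × 1 = 11 m/s
1–5 s: -2 × 4 = -8 m/s
Δv = 3 m/s, so v(5) = -9 + (3) = -6 m/s.

-6 m/s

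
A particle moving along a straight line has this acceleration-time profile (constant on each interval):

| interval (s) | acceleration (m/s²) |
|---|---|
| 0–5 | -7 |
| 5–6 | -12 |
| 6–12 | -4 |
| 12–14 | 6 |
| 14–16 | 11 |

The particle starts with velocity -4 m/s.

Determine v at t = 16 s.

Δv equals the area under the a-t graph; then v = v₀ + Δv.
0–5 s: -7 × 5 = -35 m/s
5–6 s: -12 × 1 = -12 m/s
6–12 s: -4 × 6 = -24 m/s
12–14 s: 6 × 2 = 12 m/s
14–16 s: 11 × 2 = 22 m/s
Δv = -37 m/s, so v(16) = -4 + (-37) = -41 m/s.

-41 m/s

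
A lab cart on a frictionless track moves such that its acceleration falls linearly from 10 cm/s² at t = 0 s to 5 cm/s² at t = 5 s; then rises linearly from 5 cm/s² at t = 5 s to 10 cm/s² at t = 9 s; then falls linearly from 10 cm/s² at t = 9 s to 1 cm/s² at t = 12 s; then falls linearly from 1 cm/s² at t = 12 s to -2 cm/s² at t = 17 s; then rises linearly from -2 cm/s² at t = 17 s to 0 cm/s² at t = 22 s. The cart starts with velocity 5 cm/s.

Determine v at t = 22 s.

81.5 cm/s

Δv equals the area under the a-t graph; then v = v₀ + Δv.
0–5 s: ½(10 + 5)(5) = 37.5 cm/s
5–9 s: ½(5 + 10)(4) = 30 cm/s
9–12 s: ½(10 + 1)(3) = 16.5 cm/s
12–17 s: ½(1 + -2)(5) = -2.5 cm/s
17–22 s: ½(-2 + 0)(5) = -5 cm/s
Δv = 76.5 cm/s, so v(22) = 5 + (76.5) = 81.5 cm/s.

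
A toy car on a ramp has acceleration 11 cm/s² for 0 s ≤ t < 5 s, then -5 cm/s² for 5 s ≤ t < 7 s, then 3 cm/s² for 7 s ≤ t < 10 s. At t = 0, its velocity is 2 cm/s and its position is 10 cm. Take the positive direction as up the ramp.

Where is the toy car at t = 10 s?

416 cm

On each constant-a segment, Δv = aΔt and Δx = v₀Δt + ½aΔt²; chain segment to segment.
0–5 s: v starts 2 cm/s; Δx = 2·5 + ½·11·5² = 147.5 cm; v ends 57 cm/s.
5–7 s: v starts 57 cm/s; Δx = 57·2 + ½·-5·2² = 104 cm; v ends 47 cm/s.
7–10 s: v starts 47 cm/s; Δx = 47·3 + ½·3·3² = 154.5 cm; v ends 56 cm/s.
x(10) = 10 + Σ Δx = 416 cm.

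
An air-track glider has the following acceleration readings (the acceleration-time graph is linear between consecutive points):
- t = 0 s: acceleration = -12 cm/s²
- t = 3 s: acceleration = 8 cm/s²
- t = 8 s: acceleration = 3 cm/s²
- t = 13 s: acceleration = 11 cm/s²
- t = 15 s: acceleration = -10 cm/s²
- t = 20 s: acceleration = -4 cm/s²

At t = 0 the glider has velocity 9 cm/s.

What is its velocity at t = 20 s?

Δv equals the area under the a-t graph; then v = v₀ + Δv.
0–3 s: ½(-12 + 8)(3) = -6 cm/s
3–8 s: ½(8 + 3)(5) = 27.5 cm/s
8–13 s: ½(3 + 11)(5) = 35 cm/s
13–15 s: ½(11 + -10)(2) = 1 cm/s
15–20 s: ½(-10 + -4)(5) = -35 cm/s
Δv = 22.5 cm/s, so v(20) = 9 + (22.5) = 31.5 cm/s.

31.5 cm/s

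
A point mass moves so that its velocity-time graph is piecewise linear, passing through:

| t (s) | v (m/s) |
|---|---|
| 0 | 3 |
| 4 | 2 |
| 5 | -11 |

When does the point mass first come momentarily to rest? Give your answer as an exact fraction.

t = 54/13 s

v changes sign on 4–5 s (from 2 to -11); the graph is linear there, so v = 0 at t = 4 + (-2)·(5 − 4)/(-11 − 2) = 54/13 s.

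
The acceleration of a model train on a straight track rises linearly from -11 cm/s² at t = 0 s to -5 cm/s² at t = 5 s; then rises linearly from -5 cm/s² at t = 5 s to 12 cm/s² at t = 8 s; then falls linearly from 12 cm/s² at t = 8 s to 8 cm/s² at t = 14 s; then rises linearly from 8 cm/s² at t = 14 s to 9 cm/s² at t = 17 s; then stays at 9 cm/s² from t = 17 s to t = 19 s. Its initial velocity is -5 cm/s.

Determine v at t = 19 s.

Δv equals the area under the a-t graph; then v = v₀ + Δv.
0–5 s: ½(-11 + -5)(5) = -40 cm/s
5–8 s: ½(-5 + 12)(3) = 10.5 cm/s
8–14 s: ½(12 + 8)(6) = 60 cm/s
14–17 s: ½(8 + 9)(3) = 25.5 cm/s
17–19 s: 9 × 2 = 18 cm/s
Δv = 74 cm/s, so v(19) = -5 + (74) = 69 cm/s.

69 cm/s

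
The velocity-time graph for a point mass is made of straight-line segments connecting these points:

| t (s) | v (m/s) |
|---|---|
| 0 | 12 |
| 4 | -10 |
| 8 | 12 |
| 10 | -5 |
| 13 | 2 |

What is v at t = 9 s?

3.5 m/s

On 8–10 s the graph is linear from 12 to -5 m/s: v(9) = 12 + (-5 − 12)·(9 − 8)/(10 − 8) = 3.5 m/s.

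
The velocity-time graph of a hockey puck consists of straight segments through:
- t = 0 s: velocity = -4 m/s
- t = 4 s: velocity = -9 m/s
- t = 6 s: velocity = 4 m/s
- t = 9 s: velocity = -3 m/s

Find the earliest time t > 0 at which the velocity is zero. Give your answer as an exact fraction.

v changes sign on 4–6 s (from -9 to 4); the graph is linear there, so v = 0 at t = 4 + (9)·(6 − 4)/(4 − -9) = 70/13 s.

t = 70/13 s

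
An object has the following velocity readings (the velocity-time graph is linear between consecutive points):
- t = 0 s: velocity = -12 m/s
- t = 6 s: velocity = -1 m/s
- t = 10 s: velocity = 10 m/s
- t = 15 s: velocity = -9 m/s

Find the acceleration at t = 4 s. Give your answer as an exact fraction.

Acceleration is the slope of the v-t graph on 0–6 s: (-1 − -12)/(6 − 0) = 11/6 m/s².

11/6 m/s²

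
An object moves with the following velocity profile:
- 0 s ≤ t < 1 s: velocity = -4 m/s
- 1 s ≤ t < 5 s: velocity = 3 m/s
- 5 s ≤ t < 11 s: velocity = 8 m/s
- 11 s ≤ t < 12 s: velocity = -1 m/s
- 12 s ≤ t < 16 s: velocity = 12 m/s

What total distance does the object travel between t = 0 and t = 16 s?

113 m

Distance (not displacement) is the total path length: add the absolute areas under v-t.
0–1 s: |-4| × 1 = 4 m
1–5 s: |3| × 4 = 12 m
5–11 s: |8| × 6 = 48 m
11–12 s: |-1| × 1 = 1 m
12–16 s: |12| × 4 = 48 m
Total distance = 113 m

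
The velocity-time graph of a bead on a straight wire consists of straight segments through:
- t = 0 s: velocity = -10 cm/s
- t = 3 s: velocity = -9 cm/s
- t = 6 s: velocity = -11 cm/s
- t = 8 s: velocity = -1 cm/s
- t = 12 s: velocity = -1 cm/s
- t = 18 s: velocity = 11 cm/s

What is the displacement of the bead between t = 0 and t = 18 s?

Displacement is the signed area under the v-t curve.
0–3 s: ½(-10 + -9)(3) = -28.5 cm
3–6 s: ½(-9 + -11)(3) = -30 cm
6–8 s: ½(-11 + -1)(2) = -12 cm
8–12 s: -1 × 4 = -4 cm
12–18 s: ½(-1 + 11)(6) = 30 cm
Net displacement = -44.5 cm

-44.5 cm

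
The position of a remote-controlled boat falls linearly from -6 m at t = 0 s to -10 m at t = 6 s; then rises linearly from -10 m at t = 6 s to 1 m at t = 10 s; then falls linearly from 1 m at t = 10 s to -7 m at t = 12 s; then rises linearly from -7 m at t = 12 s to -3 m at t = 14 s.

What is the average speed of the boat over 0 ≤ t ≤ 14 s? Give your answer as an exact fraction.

27/14 m/s

Average speed = (total path length)/(elapsed time); on a piecewise-linear x-t graph the path length is Σ|Δx|.
0–6 s: |Δx| = |-10 − -6| = 4 m
6–10 s: |Δx| = |1 − -10| = 11 m
10–12 s: |Δx| = |-7 − 1| = 8 m
12–14 s: |Δx| = |-3 − -7| = 4 m
Total path = 27 m; average speed = 27/14 = 27/14 m/s.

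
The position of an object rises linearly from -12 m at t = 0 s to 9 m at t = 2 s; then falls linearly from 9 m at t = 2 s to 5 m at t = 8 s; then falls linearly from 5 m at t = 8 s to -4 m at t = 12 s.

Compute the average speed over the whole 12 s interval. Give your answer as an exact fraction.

17/6 m/s

Average speed = (total path length)/(elapsed time); on a piecewise-linear x-t graph the path length is Σ|Δx|.
0–2 s: |Δx| = |9 − -12| = 21 m
2–8 s: |Δx| = |5 − 9| = 4 m
8–12 s: |Δx| = |-4 − 5| = 9 m
Total path = 34 m; average speed = 34/12 = 17/6 m/s.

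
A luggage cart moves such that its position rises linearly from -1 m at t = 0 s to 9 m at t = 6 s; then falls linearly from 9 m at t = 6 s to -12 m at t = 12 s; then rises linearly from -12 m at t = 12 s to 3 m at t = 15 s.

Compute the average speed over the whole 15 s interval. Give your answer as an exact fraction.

Average speed = (total path length)/(elapsed time); on a piecewise-linear x-t graph the path length is Σ|Δx|.
0–6 s: |Δx| = |9 − -1| = 10 m
6–12 s: |Δx| = |-12 − 9| = 21 m
12–15 s: |Δx| = |3 − -12| = 15 m
Total path = 46 m; average speed = 46/15 = 46/15 m/s.

46/15 m/s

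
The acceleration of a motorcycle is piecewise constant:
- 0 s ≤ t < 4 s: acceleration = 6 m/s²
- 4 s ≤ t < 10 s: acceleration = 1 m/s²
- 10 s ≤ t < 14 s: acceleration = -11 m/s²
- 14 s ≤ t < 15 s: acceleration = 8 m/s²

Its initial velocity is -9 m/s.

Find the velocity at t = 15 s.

-15 m/s

Δv equals the area under the a-t graph; then v = v₀ + Δv.
0–4 s: 6 × 4 = 24 m/s
4–10 s: 1 × 6 = 6 m/s
10–14 s: -11 × 4 = -44 m/s
14–15 s: 8 × 1 = 8 m/s
Δv = -6 m/s, so v(15) = -9 + (-6) = -15 m/s.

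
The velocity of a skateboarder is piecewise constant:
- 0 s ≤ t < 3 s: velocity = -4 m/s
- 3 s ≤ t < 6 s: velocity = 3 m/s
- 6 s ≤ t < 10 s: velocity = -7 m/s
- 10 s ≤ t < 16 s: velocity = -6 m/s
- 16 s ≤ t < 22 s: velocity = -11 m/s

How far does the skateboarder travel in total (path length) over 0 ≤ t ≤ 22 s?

Distance (not displacement) is the total path length: add the absolute areas under v-t.
0–3 s: |-4| × 3 = 12 m
3–6 s: |3| × 3 = 9 m
6–10 s: |-7| × 4 = 28 m
10–16 s: |-6| × 6 = 36 m
16–22 s: |-11| × 6 = 66 m
Total distance = 151 m

151 m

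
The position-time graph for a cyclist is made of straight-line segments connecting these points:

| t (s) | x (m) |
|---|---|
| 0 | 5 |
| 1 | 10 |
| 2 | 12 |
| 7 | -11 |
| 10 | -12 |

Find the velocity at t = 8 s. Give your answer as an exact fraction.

-1/3 m/s

Velocity is the slope of the x-t graph on 7–10 s: (-12 − -11)/(10 − 7) = -1/3 m/s.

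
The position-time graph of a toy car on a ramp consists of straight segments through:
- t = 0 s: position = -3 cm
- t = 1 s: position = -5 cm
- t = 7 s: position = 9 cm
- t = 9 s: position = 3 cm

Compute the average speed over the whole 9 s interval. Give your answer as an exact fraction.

Average speed = (total path length)/(elapsed time); on a piecewise-linear x-t graph the path length is Σ|Δx|.
0–1 s: |Δx| = |-5 − -3| = 2 cm
1–7 s: |Δx| = |9 − -5| = 14 cm
7–9 s: |Δx| = |3 − 9| = 6 cm
Total path = 22 cm; average speed = 22/9 = 22/9 cm/s.

22/9 cm/s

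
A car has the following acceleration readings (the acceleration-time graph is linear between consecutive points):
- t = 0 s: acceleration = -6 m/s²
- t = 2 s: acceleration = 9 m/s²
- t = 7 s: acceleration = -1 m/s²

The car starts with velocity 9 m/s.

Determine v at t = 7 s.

Δv equals the area under the a-t graph; then v = v₀ + Δv.
0–2 s: ½(-6 + 9)(2) = 3 m/s
2–7 s: ½(9 + -1)(5) = 20 m/s
Δv = 23 m/s, so v(7) = 9 + (23) = 32 m/s.

32 m/s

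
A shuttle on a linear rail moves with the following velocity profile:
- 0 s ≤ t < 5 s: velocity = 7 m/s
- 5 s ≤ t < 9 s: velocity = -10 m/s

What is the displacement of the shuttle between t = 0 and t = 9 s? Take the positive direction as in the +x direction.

Displacement is the signed area under the v-t curve.
0–5 s: 7 × 5 = 35 m
5–9 s: -10 × 4 = -40 m
Net displacement = -5 m

-5 m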